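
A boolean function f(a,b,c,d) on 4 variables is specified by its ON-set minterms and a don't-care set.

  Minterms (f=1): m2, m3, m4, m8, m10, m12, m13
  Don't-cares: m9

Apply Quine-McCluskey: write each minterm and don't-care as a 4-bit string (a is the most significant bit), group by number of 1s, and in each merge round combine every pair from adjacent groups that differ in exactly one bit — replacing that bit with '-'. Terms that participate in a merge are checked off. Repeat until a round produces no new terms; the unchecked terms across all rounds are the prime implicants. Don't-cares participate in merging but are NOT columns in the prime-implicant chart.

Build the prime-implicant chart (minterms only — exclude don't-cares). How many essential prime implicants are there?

3

Round 0: 0010✓ 0011✓ 0100✓ 1000✓ 1001✓ 1010✓ 1100✓ 1101✓
Round 1: -010 -100 001- 1-00✓ 1-01✓ 10-0 100-✓ 110-✓
Round 2: 1-0-
PIs = {-010, -100, 001-, 1-0-, 10-0}
Coverage chart:
  m2: -010,001-
  m3: 001- ←essential
  m4: -100 ←essential
  m8: 1-0-,10-0
  m10: -010,10-0
  m12: -100,1-0-
  m13: 1-0- ←essential
Essential: -100, 001-, 1-0-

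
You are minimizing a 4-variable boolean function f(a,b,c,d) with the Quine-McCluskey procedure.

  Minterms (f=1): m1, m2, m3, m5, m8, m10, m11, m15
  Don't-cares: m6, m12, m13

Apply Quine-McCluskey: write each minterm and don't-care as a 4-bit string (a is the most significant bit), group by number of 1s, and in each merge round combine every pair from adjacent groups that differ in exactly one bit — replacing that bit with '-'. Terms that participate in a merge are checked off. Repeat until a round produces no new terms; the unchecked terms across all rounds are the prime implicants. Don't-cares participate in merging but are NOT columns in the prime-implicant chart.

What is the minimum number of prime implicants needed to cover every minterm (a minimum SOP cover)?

4

Round 0: 0001✓ 0010✓ 0011✓ 0101✓ 0110✓ 1000✓ 1010✓ 1011✓ 1100✓ 1101✓ 1111✓
Round 1: -010✓ -011✓ -101 0-01 0-10 00-1 001-✓ 1-00 1-11 10-0 101-✓ 11-1 110-
Round 2: -01-
PIs = {-01-, -101, 0-01, 0-10, 00-1, 1-00, 1-11, 10-0, 11-1, 110-}
Coverage chart:
  m1: 0-01,00-1
  m2: -01-,0-10
  m3: -01-,00-1
  m5: -101,0-01
  m8: 1-00,10-0
  m10: -01-,10-0
  m11: -01-,1-11
  m15: 1-11,11-1
(no essential prime implicants)
Petrick residual → -01-, 0-01, 1-00, 1-11
Min cover (4 terms): b'c + a'c'd + ac'd' + acd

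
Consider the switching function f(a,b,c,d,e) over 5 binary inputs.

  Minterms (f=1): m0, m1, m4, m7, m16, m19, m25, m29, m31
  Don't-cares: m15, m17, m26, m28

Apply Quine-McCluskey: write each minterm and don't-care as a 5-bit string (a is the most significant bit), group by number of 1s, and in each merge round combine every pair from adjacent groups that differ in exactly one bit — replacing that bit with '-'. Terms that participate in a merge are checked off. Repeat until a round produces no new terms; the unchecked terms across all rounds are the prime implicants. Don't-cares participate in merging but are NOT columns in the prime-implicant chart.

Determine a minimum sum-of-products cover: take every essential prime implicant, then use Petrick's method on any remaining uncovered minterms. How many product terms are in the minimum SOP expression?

6

size-2^0 implicants → 00000(✓)  00001(✓)  00100(✓)  00111(✓)  01111(✓)  10000(✓)  10001(✓)  10011(✓)  11001(✓)  11010  11100(✓)  11101(✓)  11111(✓)
size-2^1 implicants → -0000(✓)  -0001(✓)  -1111  0-111  00-00  0000-(✓)  1-001  100-1  1000-(✓)  11-01  111-1  1110-
size-2^2 implicants → -000-
Unchecked terms (primes): -000-, -1111, 0-111, 00-00, 1-001, 100-1, 11-01, 11010, 111-1, 1110-
Minterm coverage:
  m0 ⊆ -000-,00-00
  m1 ⊆ -000- [E]
  m4 ⊆ 00-00 [E]
  m7 ⊆ 0-111 [E]
  m16 ⊆ -000- [E]
  m19 ⊆ 100-1 [E]
  m25 ⊆ 1-001,11-01
  m29 ⊆ 11-01,111-1,1110-
  m31 ⊆ -1111,111-1
E = {-000-, 0-111, 00-00, 100-1}
Petrick residual → -1111, 11-01
Cover = b'c'd' + bcde + a'cde + a'b'd'e' + ab'c'e + abd'e  |cover|=6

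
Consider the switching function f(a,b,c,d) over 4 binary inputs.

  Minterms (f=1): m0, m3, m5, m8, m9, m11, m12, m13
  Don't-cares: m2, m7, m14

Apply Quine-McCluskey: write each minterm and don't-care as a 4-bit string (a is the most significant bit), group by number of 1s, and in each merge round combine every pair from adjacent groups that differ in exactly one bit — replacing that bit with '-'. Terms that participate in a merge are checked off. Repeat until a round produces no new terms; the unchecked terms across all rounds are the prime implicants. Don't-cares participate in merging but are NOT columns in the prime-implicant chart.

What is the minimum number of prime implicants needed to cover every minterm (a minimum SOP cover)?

4

Round 0: 0000✓ 0010✓ 0011✓ 0101✓ 0111✓ 1000✓ 1001✓ 1011✓ 1100✓ 1101✓ 1110✓
Round 1: -000 -011 -101 0-11 00-0 001- 01-1 1-00✓ 1-01✓ 10-1 100-✓ 11-0 110-✓
Round 2: 1-0-
PIs = {-000, -011, -101, 0-11, 00-0, 001-, 01-1, 1-0-, 10-1, 11-0}
Coverage chart:
  m0: -000,00-0
  m3: -011,0-11,001-
  m5: -101,01-1
  m8: -000,1-0-
  m9: 1-0-,10-1
  m11: -011,10-1
  m12: 1-0-,11-0
  m13: -101,1-0-
(no essential prime implicants)
Petrick residual → -000, -011, -101, 1-0-
Min cover (4 terms): b'c'd' + b'cd + bc'd + ac'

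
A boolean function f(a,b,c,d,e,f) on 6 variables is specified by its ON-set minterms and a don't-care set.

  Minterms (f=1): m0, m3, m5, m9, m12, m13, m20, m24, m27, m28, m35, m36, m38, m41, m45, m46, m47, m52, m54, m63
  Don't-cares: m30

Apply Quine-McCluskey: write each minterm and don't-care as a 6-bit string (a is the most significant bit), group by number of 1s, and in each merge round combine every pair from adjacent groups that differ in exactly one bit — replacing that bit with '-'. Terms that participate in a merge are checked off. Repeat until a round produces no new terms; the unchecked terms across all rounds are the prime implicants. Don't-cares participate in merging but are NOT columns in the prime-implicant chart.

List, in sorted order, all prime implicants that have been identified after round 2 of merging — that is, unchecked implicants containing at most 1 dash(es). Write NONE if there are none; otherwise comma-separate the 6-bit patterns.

-00011, -10100, 0-1100, 00-101, 000000, 00110-, 01-100, 011-00, 011011, 0111-0, 1-1111, 10-110, 1011-1, 10111-

size-2^0 implicants → 000000  000011(✓)  000101(✓)  001001(✓)  001100(✓)  001101(✓)  010100(✓)  011000(✓)  011011  011100(✓)  011110(✓)  100011(✓)  100100(✓)  100110(✓)  101001(✓)  101101(✓)  101110(✓)  101111(✓)  110100(✓)  110110(✓)  111111(✓)
size-2^1 implicants → -00011  -01001(✓)  -01101(✓)  -10100  0-1100  00-101  001-01(✓)  00110-  01-100  011-00  0111-0  1-0100(✓)  1-0110(✓)  1-1111  10-110  1001-0(✓)  101-01(✓)  1011-1  10111-  1101-0(✓)
size-2^2 implicants → -01-01  1-01-0
Unchecked terms (primes): -00011, -01-01, -10100, 0-1100, 00-101, 000000, 00110-, 01-100, 011-00, 011011, 0111-0, 1-01-0, 1-1111, 10-110, 1011-1, 10111-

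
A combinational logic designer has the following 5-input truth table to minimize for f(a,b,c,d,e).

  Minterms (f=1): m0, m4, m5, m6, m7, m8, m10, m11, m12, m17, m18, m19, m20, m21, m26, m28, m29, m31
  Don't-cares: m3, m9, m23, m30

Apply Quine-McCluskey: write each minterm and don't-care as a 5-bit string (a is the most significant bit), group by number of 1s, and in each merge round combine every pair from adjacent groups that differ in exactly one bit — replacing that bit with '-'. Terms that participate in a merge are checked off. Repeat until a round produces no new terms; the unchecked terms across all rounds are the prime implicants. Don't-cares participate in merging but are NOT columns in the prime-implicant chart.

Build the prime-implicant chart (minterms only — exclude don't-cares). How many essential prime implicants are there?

3

Round 0: 00000✓ 00011✓ 00100✓ 00101✓ 00110✓ 00111✓ 01000✓ 01001✓ 01010✓ 01011✓ 01100✓ 10001✓ 10010✓ 10011✓ 10100✓ 10101✓ 10111✓ 11010✓ 11100✓ 11101✓ 11110✓ 11111✓
Round 1: -0011✓ -0100✓ -0101✓ -0111✓ -1010 -1100✓ 0-000✓ 0-011 0-100✓ 00-00✓ 00-11✓ 001-0✓ 001-1✓ 0010-✓ 0011-✓ 01-00✓ 010-0✓ 010-1✓ 0100-✓ 0101-✓ 1-010 1-100✓ 1-101✓ 1-111✓ 10-01✓ 10-11✓ 100-1✓ 1001- 101-1✓ 1010-✓ 11-10 111-0✓ 111-1✓ 1110-✓ 1111-✓
Round 2: --100 -0-11 -01-1 -010- 0--00 001-- 010-- 1-1-1 1-10- 10--1 111--
PIs = {--100, -0-11, -01-1, -010-, -1010, 0--00, 0-011, 001--, 010--, 1-010, 1-1-1, 1-10-, 10--1, 1001-, 11-10, 111--}
Coverage chart:
  m0: 0--00 ←essential
  m4: --100,-010-,0--00,001--
  m5: -01-1,-010-,001--
  m6: 001-- ←essential
  m7: -0-11,-01-1,001--
  m8: 0--00,010--
  m10: -1010,010--
  m11: 0-011,010--
  m12: --100,0--00
  m17: 10--1 ←essential
  m18: 1-010,1001-
  m19: -0-11,10--1,1001-
  m20: --100,-010-,1-10-
  m21: -01-1,-010-,1-1-1,1-10-,10--1
  m26: -1010,1-010,11-10
  m28: --100,1-10-,111--
  m29: 1-1-1,1-10-,111--
  m31: 1-1-1,111--
Essential: 0--00, 001--, 10--1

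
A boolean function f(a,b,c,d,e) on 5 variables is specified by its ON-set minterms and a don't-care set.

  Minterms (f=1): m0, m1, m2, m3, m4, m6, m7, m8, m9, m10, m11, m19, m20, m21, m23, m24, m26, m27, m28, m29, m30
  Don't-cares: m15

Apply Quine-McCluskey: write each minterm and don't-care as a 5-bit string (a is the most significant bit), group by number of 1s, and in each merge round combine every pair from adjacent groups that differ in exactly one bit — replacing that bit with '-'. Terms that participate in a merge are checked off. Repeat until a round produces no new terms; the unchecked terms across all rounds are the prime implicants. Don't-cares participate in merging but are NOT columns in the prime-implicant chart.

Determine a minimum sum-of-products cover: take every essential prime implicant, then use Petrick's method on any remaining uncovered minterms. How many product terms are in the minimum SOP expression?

6

size-2^0 implicants → 00000(✓)  00001(✓)  00010(✓)  00011(✓)  00100(✓)  00110(✓)  00111(✓)  01000(✓)  01001(✓)  01010(✓)  01011(✓)  01111(✓)  10011(✓)  10100(✓)  10101(✓)  10111(✓)  11000(✓)  11010(✓)  11011(✓)  11100(✓)  11101(✓)  11110(✓)
size-2^1 implicants → -0011(✓)  -0100  -0111(✓)  -1000(✓)  -1010(✓)  -1011(✓)  0-000(✓)  0-001(✓)  0-010(✓)  0-011(✓)  0-111(✓)  00-00(✓)  00-10(✓)  00-11(✓)  000-0(✓)  000-1(✓)  0000-(✓)  0001-(✓)  001-0(✓)  0011-(✓)  01-11(✓)  010-0(✓)  010-1(✓)  0100-(✓)  0101-(✓)  1-011(✓)  1-100(✓)  1-101(✓)  10-11(✓)  101-1  1010-(✓)  11-00(✓)  11-10(✓)  110-0(✓)  1101-(✓)  111-0(✓)  1110-(✓)
size-2^2 implicants → --011  -0-11  -10-0  -101-  0--11  0-0-0(✓)  0-0-1(✓)  0-00-(✓)  0-01-(✓)  00--0  00-1-  000--(✓)  010--(✓)  1-10-  11--0
size-2^3 implicants → 0-0--
Unchecked terms (primes): --011, -0-11, -0100, -10-0, -101-, 0--11, 0-0--, 00--0, 00-1-, 1-10-, 101-1, 11--0
Minterm coverage:
  m0 ⊆ 0-0--,00--0
  m1 ⊆ 0-0-- [E]
  m2 ⊆ 0-0--,00--0,00-1-
  m3 ⊆ --011,-0-11,0--11,0-0--,00-1-
  m4 ⊆ -0100,00--0
  m6 ⊆ 00--0,00-1-
  m7 ⊆ -0-11,0--11,00-1-
  m8 ⊆ -10-0,0-0--
  m9 ⊆ 0-0-- [E]
  m10 ⊆ -10-0,-101-,0-0--
  m11 ⊆ --011,-101-,0--11,0-0--
  m19 ⊆ --011,-0-11
  m20 ⊆ -0100,1-10-
  m21 ⊆ 1-10-,101-1
  m23 ⊆ -0-11,101-1
  m24 ⊆ -10-0,11--0
  m26 ⊆ -10-0,-101-,11--0
  m27 ⊆ --011,-101-
  m28 ⊆ 1-10-,11--0
  m29 ⊆ 1-10- [E]
  m30 ⊆ 11--0 [E]
E = {0-0--, 1-10-, 11--0}
Petrick residual → --011, -0-11, 00--0
Cover = c'de + b'de + a'c' + a'b'e' + acd' + abe'  |cover|=6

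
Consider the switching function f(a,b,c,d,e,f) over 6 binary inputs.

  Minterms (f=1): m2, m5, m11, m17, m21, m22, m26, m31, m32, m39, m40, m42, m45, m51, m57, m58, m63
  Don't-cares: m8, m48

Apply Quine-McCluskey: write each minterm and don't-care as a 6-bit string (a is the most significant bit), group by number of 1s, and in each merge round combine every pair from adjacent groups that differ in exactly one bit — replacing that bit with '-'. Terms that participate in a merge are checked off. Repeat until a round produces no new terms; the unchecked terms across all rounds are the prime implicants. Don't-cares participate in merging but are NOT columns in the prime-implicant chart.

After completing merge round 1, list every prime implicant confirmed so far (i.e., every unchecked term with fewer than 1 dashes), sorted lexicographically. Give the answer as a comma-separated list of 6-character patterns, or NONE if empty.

000010, 001011, 010110, 100111, 101101, 110011, 111001

size-2^0 implicants → 000010  000101(✓)  001000(✓)  001011  010001(✓)  010101(✓)  010110  011010(✓)  011111(✓)  100000(✓)  100111  101000(✓)  101010(✓)  101101  110000(✓)  110011  111001  111010(✓)  111111(✓)
size-2^1 implicants → -01000  -11010  -11111  0-0101  010-01  1-0000  1-1010  10-000  1010-0
Unchecked terms (primes): -01000, -11010, -11111, 0-0101, 000010, 001011, 010-01, 010110, 1-0000, 1-1010, 10-000, 100111, 1010-0, 101101, 110011, 111001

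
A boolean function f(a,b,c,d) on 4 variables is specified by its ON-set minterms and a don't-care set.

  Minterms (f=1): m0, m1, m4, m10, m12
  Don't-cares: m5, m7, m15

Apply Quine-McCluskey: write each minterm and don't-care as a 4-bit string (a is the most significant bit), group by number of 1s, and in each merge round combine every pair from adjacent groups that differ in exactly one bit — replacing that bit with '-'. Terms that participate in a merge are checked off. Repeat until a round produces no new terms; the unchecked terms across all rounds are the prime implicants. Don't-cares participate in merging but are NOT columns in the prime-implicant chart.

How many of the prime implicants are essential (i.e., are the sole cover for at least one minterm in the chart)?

3

Round 0: 0000✓ 0001✓ 0100✓ 0101✓ 0111✓ 1010 1100✓ 1111✓
Round 1: -100 -111 0-00✓ 0-01✓ 000-✓ 01-1 010-✓
Round 2: 0-0-
PIs = {-100, -111, 0-0-, 01-1, 1010}
Coverage chart:
  m0: 0-0- ←essential
  m1: 0-0- ←essential
  m4: -100,0-0-
  m10: 1010 ←essential
  m12: -100 ←essential
Essential: -100, 0-0-, 1010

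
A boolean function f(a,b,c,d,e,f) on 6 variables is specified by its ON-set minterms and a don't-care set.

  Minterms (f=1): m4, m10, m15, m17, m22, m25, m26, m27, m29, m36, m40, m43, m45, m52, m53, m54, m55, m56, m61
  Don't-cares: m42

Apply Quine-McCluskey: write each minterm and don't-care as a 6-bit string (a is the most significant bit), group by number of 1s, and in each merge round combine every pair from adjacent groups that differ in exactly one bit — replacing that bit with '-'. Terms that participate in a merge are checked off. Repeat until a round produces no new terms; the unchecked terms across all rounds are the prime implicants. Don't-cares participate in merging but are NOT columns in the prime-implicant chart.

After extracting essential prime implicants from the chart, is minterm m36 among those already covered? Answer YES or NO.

[col 0] 000100*, 001010*, 001111, 010001*, 010110*, 011001*, 011010*, 011011*, 011101*, 100100*, 101000*, 101010*, 101011*, 101101*, 110100*, 110101*, 110110*, 110111*, 111000*, 111101*
[col 1] -00100, -01010, -10110, -11101, 0-1010, 01-001, 011-01, 0110-1, 01101-, 1-0100, 1-1000, 1-1101, 1010-0, 10101-, 11-101, 1101-0*, 1101-1*, 11010-*, 11011-*
[col 2] 1101--
Prime implicants: -00100, -01010, -10110, -11101, 0-1010, 001111, 01-001, 011-01, 0110-1, 01101-, 1-0100, 1-1000, 1-1101, 1010-0, 10101-, 11-101, 1101--
PI chart (minterm → PIs covering it):
  4 | -00100  (sole → essential)
  10 | -01010,0-1010
  15 | 001111  (sole → essential)
  17 | 01-001  (sole → essential)
  22 | -10110  (sole → essential)
  25 | 01-001,011-01,0110-1
  26 | 0-1010,01101-
  27 | 0110-1,01101-
  29 | -11101,011-01
  36 | -00100,1-0100
  40 | 1-1000,1010-0
  43 | 10101-  (sole → essential)
  45 | 1-1101  (sole → essential)
  52 | 1-0100,1101--
  53 | 11-101,1101--
  54 | -10110,1101--
  55 | 1101--  (sole → essential)
  56 | 1-1000  (sole → essential)
  61 | -11101,1-1101,11-101
Essential prime implicants: -00100, -10110, 001111, 01-001, 1-1000, 1-1101, 10101-, 1101--

YES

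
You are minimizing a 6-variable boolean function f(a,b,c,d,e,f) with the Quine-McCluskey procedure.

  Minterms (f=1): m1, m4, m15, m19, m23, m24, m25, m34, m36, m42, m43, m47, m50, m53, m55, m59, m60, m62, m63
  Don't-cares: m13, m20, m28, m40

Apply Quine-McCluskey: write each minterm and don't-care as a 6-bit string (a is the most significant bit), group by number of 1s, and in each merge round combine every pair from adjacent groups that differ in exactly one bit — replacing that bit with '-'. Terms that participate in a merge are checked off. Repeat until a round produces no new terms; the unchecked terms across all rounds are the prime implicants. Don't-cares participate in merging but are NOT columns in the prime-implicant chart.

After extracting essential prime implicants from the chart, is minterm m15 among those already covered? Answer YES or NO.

Round 0: 000001 000100✓ 001101✓ 001111✓ 010011✓ 010100✓ 010111✓ 011000✓ 011001✓ 011100✓ 100010✓ 100100✓ 101000✓ 101010✓ 101011✓ 101111✓ 110010✓ 110101✓ 110111✓ 111011✓ 111100✓ 111110✓ 111111✓
Round 1: -00100 -01111 -10111 -11100 0-0100 0011-1 01-100 010-11 011-00 01100- 1-0010 1-1011✓ 1-1111✓ 10-010 101-11✓ 1010-0 10101- 11-111 1101-1 111-11✓ 1111-0 11111-
Round 2: 1-1-11
PIs = {-00100, -01111, -10111, -11100, 0-0100, 000001, 0011-1, 01-100, 010-11, 011-00, 01100-, 1-0010, 1-1-11, 10-010, 1010-0, 10101-, 11-111, 1101-1, 1111-0, 11111-}
Coverage chart:
  m1: 000001 ←essential
  m4: -00100,0-0100
  m15: -01111,0011-1
  m19: 010-11 ←essential
  m23: -10111,010-11
  m24: 011-00,01100-
  m25: 01100- ←essential
  m34: 1-0010,10-010
  m36: -00100 ←essential
  m42: 10-010,1010-0,10101-
  m43: 1-1-11,10101-
  m47: -01111,1-1-11
  m50: 1-0010 ←essential
  m53: 1101-1 ←essential
  m55: -10111,11-111,1101-1
  m59: 1-1-11 ←essential
  m60: -11100,1111-0
  m62: 1111-0,11111-
  m63: 1-1-11,11-111,11111-
Essential: -00100, 000001, 010-11, 01100-, 1-0010, 1-1-11, 1101-1

NO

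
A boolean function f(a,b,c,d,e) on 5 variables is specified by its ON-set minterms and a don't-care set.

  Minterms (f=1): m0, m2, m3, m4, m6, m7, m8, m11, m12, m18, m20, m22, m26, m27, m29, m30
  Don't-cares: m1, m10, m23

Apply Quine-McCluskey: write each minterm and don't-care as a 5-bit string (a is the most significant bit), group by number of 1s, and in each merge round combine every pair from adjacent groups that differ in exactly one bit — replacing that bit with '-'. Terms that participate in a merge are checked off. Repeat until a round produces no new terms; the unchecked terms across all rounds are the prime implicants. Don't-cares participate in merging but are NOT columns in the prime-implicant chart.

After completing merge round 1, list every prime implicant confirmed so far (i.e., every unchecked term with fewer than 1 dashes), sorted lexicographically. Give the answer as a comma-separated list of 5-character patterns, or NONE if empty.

Round 0: 00000✓ 00001✓ 00010✓ 00011✓ 00100✓ 00110✓ 00111✓ 01000✓ 01010✓ 01011✓ 01100✓ 10010✓ 10100✓ 10110✓ 10111✓ 11010✓ 11011✓ 11101 11110✓
Round 1: -0010✓ -0100✓ -0110✓ -0111✓ -1010✓ -1011✓ 0-000✓ 0-010✓ 0-011✓ 0-100✓ 00-00✓ 00-10✓ 00-11✓ 000-0✓ 000-1✓ 0000-✓ 0001-✓ 001-0✓ 0011-✓ 01-00✓ 010-0✓ 0101-✓ 1-010✓ 1-110✓ 10-10✓ 101-0✓ 1011-✓ 11-10✓ 1101-✓
Round 2: --010 -0-10 -01-0 -011- -101- 0--00 0-0-0 0-01- 00--0 00-1- 000-- 1--10
PIs = {--010, -0-10, -01-0, -011-, -101-, 0--00, 0-0-0, 0-01-, 00--0, 00-1-, 000--, 1--10, 11101}

11101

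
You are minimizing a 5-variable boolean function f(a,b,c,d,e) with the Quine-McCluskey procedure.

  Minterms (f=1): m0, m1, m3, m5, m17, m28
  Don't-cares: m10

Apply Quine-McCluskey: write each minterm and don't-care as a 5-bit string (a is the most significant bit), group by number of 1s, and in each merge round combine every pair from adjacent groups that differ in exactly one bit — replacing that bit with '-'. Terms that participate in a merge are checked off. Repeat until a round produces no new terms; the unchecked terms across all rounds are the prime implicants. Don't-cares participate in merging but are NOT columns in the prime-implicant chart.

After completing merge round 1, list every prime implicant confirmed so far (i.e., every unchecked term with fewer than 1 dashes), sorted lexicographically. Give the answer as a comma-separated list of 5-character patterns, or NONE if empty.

01010, 11100

Round 0: 00000✓ 00001✓ 00011✓ 00101✓ 01010 10001✓ 11100
Round 1: -0001 00-01 000-1 0000-
PIs = {-0001, 00-01, 000-1, 0000-, 01010, 11100}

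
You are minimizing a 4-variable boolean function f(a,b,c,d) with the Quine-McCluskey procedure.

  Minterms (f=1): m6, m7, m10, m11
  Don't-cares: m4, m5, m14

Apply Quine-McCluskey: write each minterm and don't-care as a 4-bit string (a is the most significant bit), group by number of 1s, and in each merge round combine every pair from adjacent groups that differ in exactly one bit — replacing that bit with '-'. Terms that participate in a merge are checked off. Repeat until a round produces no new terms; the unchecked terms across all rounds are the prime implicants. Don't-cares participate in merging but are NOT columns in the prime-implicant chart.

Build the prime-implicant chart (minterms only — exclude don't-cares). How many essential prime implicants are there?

size-2^0 implicants → 0100(✓)  0101(✓)  0110(✓)  0111(✓)  1010(✓)  1011(✓)  1110(✓)
size-2^1 implicants → -110  01-0(✓)  01-1(✓)  010-(✓)  011-(✓)  1-10  101-
size-2^2 implicants → 01--
Unchecked terms (primes): -110, 01--, 1-10, 101-
Minterm coverage:
  m6 ⊆ -110,01--
  m7 ⊆ 01-- [E]
  m10 ⊆ 1-10,101-
  m11 ⊆ 101- [E]
E = {01--, 101-}

2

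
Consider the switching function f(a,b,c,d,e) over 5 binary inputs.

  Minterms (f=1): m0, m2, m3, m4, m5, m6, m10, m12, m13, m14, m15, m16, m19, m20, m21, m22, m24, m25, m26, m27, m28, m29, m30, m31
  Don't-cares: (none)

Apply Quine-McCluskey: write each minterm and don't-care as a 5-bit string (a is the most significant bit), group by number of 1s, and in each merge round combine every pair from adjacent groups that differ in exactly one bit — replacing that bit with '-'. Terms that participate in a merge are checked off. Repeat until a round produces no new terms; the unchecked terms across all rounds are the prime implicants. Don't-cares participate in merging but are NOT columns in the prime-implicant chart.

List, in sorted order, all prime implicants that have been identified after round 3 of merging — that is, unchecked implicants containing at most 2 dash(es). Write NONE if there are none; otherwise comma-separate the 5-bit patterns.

size-2^0 implicants → 00000(✓)  00010(✓)  00011(✓)  00100(✓)  00101(✓)  00110(✓)  01010(✓)  01100(✓)  01101(✓)  01110(✓)  01111(✓)  10000(✓)  10011(✓)  10100(✓)  10101(✓)  10110(✓)  11000(✓)  11001(✓)  11010(✓)  11011(✓)  11100(✓)  11101(✓)  11110(✓)  11111(✓)
size-2^1 implicants → -0000(✓)  -0011  -0100(✓)  -0101(✓)  -0110(✓)  -1010(✓)  -1100(✓)  -1101(✓)  -1110(✓)  -1111(✓)  0-010(✓)  0-100(✓)  0-101(✓)  0-110(✓)  00-00(✓)  00-10(✓)  000-0(✓)  0001-  001-0(✓)  0010-(✓)  01-10(✓)  011-0(✓)  011-1(✓)  0110-(✓)  0111-(✓)  1-000(✓)  1-011  1-100(✓)  1-101(✓)  1-110(✓)  10-00(✓)  101-0(✓)  1010-(✓)  11-00(✓)  11-01(✓)  11-10(✓)  11-11(✓)  110-0(✓)  110-1(✓)  1100-(✓)  1101-(✓)  111-0(✓)  111-1(✓)  1110-(✓)  1111-(✓)
size-2^2 implicants → --100(✓)  --101(✓)  --110(✓)  -0-00  -01-0(✓)  -010-(✓)  -1-10  -11-0(✓)  -11-1(✓)  -110-(✓)  -111-(✓)  0--10  0-1-0(✓)  0-10-(✓)  00--0  011--(✓)  1--00  1-1-0(✓)  1-10-(✓)  11--0(✓)  11--1(✓)  11-0-(✓)  11-1-(✓)  110--(✓)  111--(✓)
size-2^3 implicants → --1-0  --10-  -11--  11---
Unchecked terms (primes): --1-0, --10-, -0-00, -0011, -1-10, -11--, 0--10, 00--0, 0001-, 1--00, 1-011, 11---

-0-00, -0011, -1-10, 0--10, 00--0, 0001-, 1--00, 1-011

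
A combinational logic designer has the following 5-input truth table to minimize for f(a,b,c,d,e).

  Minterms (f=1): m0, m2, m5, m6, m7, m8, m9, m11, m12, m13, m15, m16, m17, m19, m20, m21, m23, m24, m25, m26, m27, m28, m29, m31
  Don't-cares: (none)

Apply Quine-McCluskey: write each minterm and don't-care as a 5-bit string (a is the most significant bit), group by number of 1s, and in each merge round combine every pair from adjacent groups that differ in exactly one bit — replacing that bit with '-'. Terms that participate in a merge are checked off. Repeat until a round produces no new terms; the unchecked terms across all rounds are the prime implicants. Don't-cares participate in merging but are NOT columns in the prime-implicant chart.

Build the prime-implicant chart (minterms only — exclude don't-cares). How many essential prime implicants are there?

Round 0: 00000✓ 00010✓ 00101✓ 00110✓ 00111✓ 01000✓ 01001✓ 01011✓ 01100✓ 01101✓ 01111✓ 10000✓ 10001✓ 10011✓ 10100✓ 10101✓ 10111✓ 11000✓ 11001✓ 11010✓ 11011✓ 11100✓ 11101✓ 11111✓
Round 1: -0000✓ -0101✓ -0111✓ -1000✓ -1001✓ -1011✓ -1100✓ -1101✓ -1111✓ 0-000✓ 0-101✓ 0-111✓ 00-10 000-0 001-1✓ 0011- 01-00✓ 01-01✓ 01-11✓ 010-1✓ 0100-✓ 011-1✓ 0110-✓ 1-000✓ 1-001✓ 1-011✓ 1-100✓ 1-101✓ 1-111✓ 10-00✓ 10-01✓ 10-11✓ 100-1✓ 1000-✓ 101-1✓ 1010-✓ 11-00✓ 11-01✓ 11-11✓ 110-0✓ 110-1✓ 1100-✓ 1101-✓ 111-1✓ 1110-✓
Round 2: --000 --101✓ --111✓ -01-1✓ -1-00✓ -1-01✓ -1-11✓ -10-1✓ -100-✓ -11-1✓ -110-✓ 0-1-1✓ 01--1✓ 01-0-✓ 1--00✓ 1--01✓ 1--11✓ 1-0-1✓ 1-00-✓ 1-1-1✓ 1-10-✓ 10--1✓ 10-0-✓ 11--1✓ 11-0-✓ 110--
Round 3: --1-1 -1--1 -1-0- 1---1 1--0-
PIs = {--000, --1-1, -1--1, -1-0-, 00-10, 000-0, 0011-, 1---1, 1--0-, 110--}
Coverage chart:
  m0: --000,000-0
  m2: 00-10,000-0
  m5: --1-1 ←essential
  m6: 00-10,0011-
  m7: --1-1,0011-
  m8: --000,-1-0-
  m9: -1--1,-1-0-
  m11: -1--1 ←essential
  m12: -1-0- ←essential
  m13: --1-1,-1--1,-1-0-
  m15: --1-1,-1--1
  m16: --000,1--0-
  m17: 1---1,1--0-
  m19: 1---1 ←essential
  m20: 1--0- ←essential
  m21: --1-1,1---1,1--0-
  m23: --1-1,1---1
  m24: --000,-1-0-,1--0-,110--
  m25: -1--1,-1-0-,1---1,1--0-,110--
  m26: 110-- ←essential
  m27: -1--1,1---1,110--
  m28: -1-0-,1--0-
  m29: --1-1,-1--1,-1-0-,1---1,1--0-
  m31: --1-1,-1--1,1---1
Essential: --1-1, -1--1, -1-0-, 1---1, 1--0-, 110--

6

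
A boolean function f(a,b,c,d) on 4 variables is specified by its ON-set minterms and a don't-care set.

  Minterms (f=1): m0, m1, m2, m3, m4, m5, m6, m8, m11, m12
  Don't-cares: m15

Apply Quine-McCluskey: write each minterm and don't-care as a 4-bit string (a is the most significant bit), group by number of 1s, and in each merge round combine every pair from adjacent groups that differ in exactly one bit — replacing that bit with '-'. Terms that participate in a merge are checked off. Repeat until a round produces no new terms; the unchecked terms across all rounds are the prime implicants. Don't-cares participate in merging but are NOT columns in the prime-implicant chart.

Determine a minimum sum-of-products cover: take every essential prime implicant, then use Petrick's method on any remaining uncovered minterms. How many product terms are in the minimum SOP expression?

4

Round 0: 0000✓ 0001✓ 0010✓ 0011✓ 0100✓ 0101✓ 0110✓ 1000✓ 1011✓ 1100✓ 1111✓
Round 1: -000✓ -011 -100✓ 0-00✓ 0-01✓ 0-10✓ 00-0✓ 00-1✓ 000-✓ 001-✓ 01-0✓ 010-✓ 1-00✓ 1-11
Round 2: --00 0--0 0-0- 00--
PIs = {--00, -011, 0--0, 0-0-, 00--, 1-11}
Coverage chart:
  m0: --00,0--0,0-0-,00--
  m1: 0-0-,00--
  m2: 0--0,00--
  m3: -011,00--
  m4: --00,0--0,0-0-
  m5: 0-0- ←essential
  m6: 0--0 ←essential
  m8: --00 ←essential
  m11: -011,1-11
  m12: --00 ←essential
Essential: --00, 0--0, 0-0-
Petrick residual → -011
Min cover (4 terms): c'd' + b'cd + a'd' + a'c'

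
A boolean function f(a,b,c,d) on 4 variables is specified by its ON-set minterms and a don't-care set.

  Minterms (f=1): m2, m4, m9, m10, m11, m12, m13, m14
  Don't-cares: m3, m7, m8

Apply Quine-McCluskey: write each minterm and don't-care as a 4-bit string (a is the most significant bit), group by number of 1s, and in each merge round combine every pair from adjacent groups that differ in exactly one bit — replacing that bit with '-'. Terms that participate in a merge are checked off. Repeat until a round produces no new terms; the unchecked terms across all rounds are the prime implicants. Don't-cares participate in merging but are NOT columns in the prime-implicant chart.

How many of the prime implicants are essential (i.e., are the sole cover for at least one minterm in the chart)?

Round 0: 0010✓ 0011✓ 0100✓ 0111✓ 1000✓ 1001✓ 1010✓ 1011✓ 1100✓ 1101✓ 1110✓
Round 1: -010✓ -011✓ -100 0-11 001-✓ 1-00✓ 1-01✓ 1-10✓ 10-0✓ 10-1✓ 100-✓ 101-✓ 11-0✓ 110-✓
Round 2: -01- 1--0 1-0- 10--
PIs = {-01-, -100, 0-11, 1--0, 1-0-, 10--}
Coverage chart:
  m2: -01- ←essential
  m4: -100 ←essential
  m9: 1-0-,10--
  m10: -01-,1--0,10--
  m11: -01-,10--
  m12: -100,1--0,1-0-
  m13: 1-0- ←essential
  m14: 1--0 ←essential
Essential: -01-, -100, 1--0, 1-0-

4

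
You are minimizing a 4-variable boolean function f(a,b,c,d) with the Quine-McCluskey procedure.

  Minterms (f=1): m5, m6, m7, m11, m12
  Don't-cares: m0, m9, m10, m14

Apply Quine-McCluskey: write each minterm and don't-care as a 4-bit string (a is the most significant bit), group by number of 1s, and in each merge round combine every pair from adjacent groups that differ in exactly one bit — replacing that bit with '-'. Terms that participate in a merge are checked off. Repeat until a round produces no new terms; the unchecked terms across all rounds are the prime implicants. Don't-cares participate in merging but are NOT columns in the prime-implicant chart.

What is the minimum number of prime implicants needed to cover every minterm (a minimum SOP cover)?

size-2^0 implicants → 0000  0101(✓)  0110(✓)  0111(✓)  1001(✓)  1010(✓)  1011(✓)  1100(✓)  1110(✓)
size-2^1 implicants → -110  01-1  011-  1-10  10-1  101-  11-0
Unchecked terms (primes): -110, 0000, 01-1, 011-, 1-10, 10-1, 101-, 11-0
Minterm coverage:
  m5 ⊆ 01-1 [E]
  m6 ⊆ -110,011-
  m7 ⊆ 01-1,011-
  m11 ⊆ 10-1,101-
  m12 ⊆ 11-0 [E]
E = {01-1, 11-0}
Petrick residual → -110, 10-1
Cover = bcd' + a'bd + ab'd + abd'  |cover|=4

4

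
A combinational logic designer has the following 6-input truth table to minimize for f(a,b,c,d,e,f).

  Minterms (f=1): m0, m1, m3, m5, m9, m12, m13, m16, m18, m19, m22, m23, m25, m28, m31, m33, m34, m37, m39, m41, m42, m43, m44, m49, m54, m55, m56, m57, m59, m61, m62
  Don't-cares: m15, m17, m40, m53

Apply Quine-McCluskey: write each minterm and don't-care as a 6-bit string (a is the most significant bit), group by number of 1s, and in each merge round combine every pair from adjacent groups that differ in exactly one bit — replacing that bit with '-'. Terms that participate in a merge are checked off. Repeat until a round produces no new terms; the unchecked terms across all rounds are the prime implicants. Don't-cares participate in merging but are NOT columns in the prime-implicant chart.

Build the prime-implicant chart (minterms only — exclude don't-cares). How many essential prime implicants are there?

size-2^0 implicants → 000000(✓)  000001(✓)  000011(✓)  000101(✓)  001001(✓)  001100(✓)  001101(✓)  001111(✓)  010000(✓)  010001(✓)  010010(✓)  010011(✓)  010110(✓)  010111(✓)  011001(✓)  011100(✓)  011111(✓)  100001(✓)  100010(✓)  100101(✓)  100111(✓)  101000(✓)  101001(✓)  101010(✓)  101011(✓)  101100(✓)  110001(✓)  110101(✓)  110110(✓)  110111(✓)  111000(✓)  111001(✓)  111011(✓)  111101(✓)  111110(✓)
size-2^1 implicants → -00001(✓)  -00101(✓)  -01001(✓)  -01100  -10001(✓)  -10110(✓)  -10111(✓)  -11001(✓)  0-0000(✓)  0-0001(✓)  0-0011(✓)  0-1001(✓)  0-1100  0-1111  00-001(✓)  00-101(✓)  000-01(✓)  0000-1(✓)  00000-(✓)  001-01(✓)  0011-1  00110-  01-001(✓)  01-111  010-10(✓)  010-11(✓)  0100-0(✓)  0100-1(✓)  01000-(✓)  01001-(✓)  01011-(✓)  1-0001(✓)  1-0101(✓)  1-0111(✓)  1-1000(✓)  1-1001(✓)  1-1011(✓)  10-001(✓)  10-010  100-01(✓)  1001-1(✓)  101-00  1010-0(✓)  1010-1(✓)  10100-(✓)  10101-(✓)  11-001(✓)  11-101(✓)  11-110  110-01(✓)  1101-1(✓)  11011-(✓)  111-01(✓)  1110-1(✓)  11100-(✓)
size-2^2 implicants → --0001(✓)  --1001(✓)  -0-001(✓)  -00-01  -1-001(✓)  -1011-  0--001(✓)  0-00-1  0-000-  00--01  010-1-  0100--  1--001(✓)  1-0-01  1-01-1  1-10-1  1-100-  1010--  11--01
size-2^3 implicants → ---001
Unchecked terms (primes): ---001, -00-01, -01100, -1011-, 0-00-1, 0-000-, 0-1100, 0-1111, 00--01, 0011-1, 00110-, 01-111, 010-1-, 0100--, 1-0-01, 1-01-1, 1-10-1, 1-100-, 10-010, 101-00, 1010--, 11--01, 11-110
Minterm coverage:
  m0 ⊆ 0-000- [E]
  m1 ⊆ ---001,-00-01,0-00-1,0-000-,00--01
  m3 ⊆ 0-00-1 [E]
  m5 ⊆ -00-01,00--01
  m9 ⊆ ---001,00--01
  m12 ⊆ -01100,0-1100,00110-
  m13 ⊆ 00--01,0011-1,00110-
  m16 ⊆ 0-000-,0100--
  m18 ⊆ 010-1-,0100--
  m19 ⊆ 0-00-1,010-1-,0100--
  m22 ⊆ -1011-,010-1-
  m23 ⊆ -1011-,01-111,010-1-
  m25 ⊆ ---001 [E]
  m28 ⊆ 0-1100 [E]
  m31 ⊆ 0-1111,01-111
  m33 ⊆ ---001,-00-01,1-0-01
  m34 ⊆ 10-010 [E]
  m37 ⊆ -00-01,1-0-01,1-01-1
  m39 ⊆ 1-01-1 [E]
  m41 ⊆ ---001,1-10-1,1-100-,1010--
  m42 ⊆ 10-010,1010--
  m43 ⊆ 1-10-1,1010--
  m44 ⊆ -01100,101-00
  m49 ⊆ ---001,1-0-01,11--01
  m54 ⊆ -1011-,11-110
  m55 ⊆ -1011-,1-01-1
  m56 ⊆ 1-100- [E]
  m57 ⊆ ---001,1-10-1,1-100-,11--01
  m59 ⊆ 1-10-1 [E]
  m61 ⊆ 11--01 [E]
  m62 ⊆ 11-110 [E]
E = {---001, 0-00-1, 0-000-, 0-1100, 1-01-1, 1-10-1, 1-100-, 10-010, 11--01, 11-110}

10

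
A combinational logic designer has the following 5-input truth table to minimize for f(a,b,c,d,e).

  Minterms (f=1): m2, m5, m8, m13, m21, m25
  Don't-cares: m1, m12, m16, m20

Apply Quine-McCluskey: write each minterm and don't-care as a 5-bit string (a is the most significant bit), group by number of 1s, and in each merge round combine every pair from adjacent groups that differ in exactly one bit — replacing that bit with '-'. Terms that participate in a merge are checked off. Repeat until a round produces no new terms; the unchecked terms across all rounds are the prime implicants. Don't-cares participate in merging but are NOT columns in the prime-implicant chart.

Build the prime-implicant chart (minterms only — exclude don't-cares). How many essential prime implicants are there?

3

Round 0: 00001✓ 00010 00101✓ 01000✓ 01100✓ 01101✓ 10000✓ 10100✓ 10101✓ 11001
Round 1: -0101 0-101 00-01 01-00 0110- 10-00 1010-
PIs = {-0101, 0-101, 00-01, 00010, 01-00, 0110-, 10-00, 1010-, 11001}
Coverage chart:
  m2: 00010 ←essential
  m5: -0101,0-101,00-01
  m8: 01-00 ←essential
  m13: 0-101,0110-
  m21: -0101,1010-
  m25: 11001 ←essential
Essential: 00010, 01-00, 11001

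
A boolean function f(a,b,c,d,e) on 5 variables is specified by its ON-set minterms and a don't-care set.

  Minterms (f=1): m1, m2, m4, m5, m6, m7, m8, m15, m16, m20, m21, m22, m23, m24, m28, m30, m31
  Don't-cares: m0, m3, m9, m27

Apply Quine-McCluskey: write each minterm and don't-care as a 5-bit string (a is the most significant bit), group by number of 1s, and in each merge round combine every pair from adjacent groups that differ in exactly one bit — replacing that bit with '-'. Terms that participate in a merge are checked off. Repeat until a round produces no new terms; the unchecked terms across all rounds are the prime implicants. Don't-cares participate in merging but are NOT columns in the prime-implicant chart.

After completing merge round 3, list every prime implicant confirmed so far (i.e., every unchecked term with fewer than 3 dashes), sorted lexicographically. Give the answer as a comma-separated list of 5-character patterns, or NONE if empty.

--000, --111, -0-00, 0-00-, 1--00, 1-1-0, 1-11-, 11-11

[col 0] 00000*, 00001*, 00010*, 00011*, 00100*, 00101*, 00110*, 00111*, 01000*, 01001*, 01111*, 10000*, 10100*, 10101*, 10110*, 10111*, 11000*, 11011*, 11100*, 11110*, 11111*
[col 1] -0000*, -0100*, -0101*, -0110*, -0111*, -1000*, -1111*, 0-000*, 0-001*, 0-111*, 00-00*, 00-01*, 00-10*, 00-11*, 000-0*, 000-1*, 0000-*, 0001-*, 001-0*, 001-1*, 0010-*, 0011-*, 0100-*, 1-000*, 1-100*, 1-110*, 1-111*, 10-00*, 101-0*, 101-1*, 1010-*, 1011-*, 11-00*, 11-11, 111-0*, 1111-*
[col 2] --000, --111, -0-00, -01-0*, -01-1*, -010-*, -011-*, 0-00-, 00--0*, 00--1*, 00-0-*, 00-1-*, 000--*, 001--*, 1--00, 1-1-0, 1-11-, 101--*
[col 3] -01--, 00---
Prime implicants: --000, --111, -0-00, -01--, 0-00-, 00---, 1--00, 1-1-0, 1-11-, 11-11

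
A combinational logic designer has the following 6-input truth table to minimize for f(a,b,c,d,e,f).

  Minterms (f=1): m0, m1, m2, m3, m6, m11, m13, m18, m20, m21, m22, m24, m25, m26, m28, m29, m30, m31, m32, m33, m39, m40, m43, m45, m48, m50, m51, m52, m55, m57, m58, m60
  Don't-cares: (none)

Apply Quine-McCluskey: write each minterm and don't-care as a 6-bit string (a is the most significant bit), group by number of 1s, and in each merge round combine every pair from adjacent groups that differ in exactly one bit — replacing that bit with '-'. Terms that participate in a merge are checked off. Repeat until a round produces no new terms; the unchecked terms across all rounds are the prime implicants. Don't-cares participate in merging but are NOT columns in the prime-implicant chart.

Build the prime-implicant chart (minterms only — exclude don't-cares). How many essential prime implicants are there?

[col 0] 000000*, 000001*, 000010*, 000011*, 000110*, 001011*, 001101*, 010010*, 010100*, 010101*, 010110*, 011000*, 011001*, 011010*, 011100*, 011101*, 011110*, 011111*, 100000*, 100001*, 100111*, 101000*, 101011*, 101101*, 110000*, 110010*, 110011*, 110100*, 110111*, 111001*, 111010*, 111100*
[col 1] -00000*, -00001*, -01011, -01101, -10010*, -10100*, -11001, -11010*, -11100*, 0-0010*, 0-0110*, 0-1101, 00-011, 000-10*, 0000-0*, 0000-1*, 00000-*, 00001-*, 01-010*, 01-100*, 01-101*, 01-110*, 010-10*, 0101-0*, 01010-*, 011-00*, 011-01*, 011-10*, 0110-0*, 01100-*, 0111-0*, 0111-1*, 01110-*, 01111-*, 1-0000, 1-0111, 10-000, 10000-*, 11-010*, 11-100*, 110-00, 110-11, 1100-0, 11001-
[col 2] -0000-, -1-010, -1-100, 0-0-10, 0000--, 01--10, 01-1-0, 01-10-, 011--0, 011-0-, 0111--
Prime implicants: -0000-, -01011, -01101, -1-010, -1-100, -11001, 0-0-10, 0-1101, 00-011, 0000--, 01--10, 01-1-0, 01-10-, 011--0, 011-0-, 0111--, 1-0000, 1-0111, 10-000, 110-00, 110-11, 1100-0, 11001-
PI chart (minterm → PIs covering it):
  0 | -0000-,0000--
  1 | -0000-,0000--
  2 | 0-0-10,0000--
  3 | 00-011,0000--
  6 | 0-0-10  (sole → essential)
  11 | -01011,00-011
  13 | -01101,0-1101
  18 | -1-010,0-0-10,01--10
  20 | -1-100,01-1-0,01-10-
  21 | 01-10-  (sole → essential)
  22 | 0-0-10,01--10,01-1-0
  24 | 011--0,011-0-
  25 | -11001,011-0-
  26 | -1-010,01--10,011--0
  28 | -1-100,01-1-0,01-10-,011--0,011-0-,0111--
  29 | 0-1101,01-10-,011-0-,0111--
  30 | 01--10,01-1-0,011--0,0111--
  31 | 0111--  (sole → essential)
  32 | -0000-,1-0000,10-000
  33 | -0000-  (sole → essential)
  39 | 1-0111  (sole → essential)
  40 | 10-000  (sole → essential)
  43 | -01011  (sole → essential)
  45 | -01101  (sole → essential)
  48 | 1-0000,110-00,1100-0
  50 | -1-010,1100-0,11001-
  51 | 110-11,11001-
  52 | -1-100,110-00
  55 | 1-0111,110-11
  57 | -11001  (sole → essential)
  58 | -1-010  (sole → essential)
  60 | -1-100  (sole → essential)
Essential prime implicants: -0000-, -01011, -01101, -1-010, -1-100, -11001, 0-0-10, 01-10-, 0111--, 1-0111, 10-000

11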